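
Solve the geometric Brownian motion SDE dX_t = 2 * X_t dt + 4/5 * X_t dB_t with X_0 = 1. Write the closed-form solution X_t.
X_t = 1 * exp((42/25) * t + (4/5) * B_t)

For GBM dX = mu X dt + sigma X dB with X_0 = x_0, apply Itô to Y = log X: dY = (mu - sigma^2/2) dt + sigma dB, so Y_t = log(x_0) + (mu - sigma^2/2) t + sigma B_t and hence X_t = x_0 * exp((mu - sigma^2/2) t + sigma B_t).
With mu = 2, sigma = 4/5, x_0 = 1, this gives:
  X_t = 1 * exp((42/25) * t + (4/5) * B_t).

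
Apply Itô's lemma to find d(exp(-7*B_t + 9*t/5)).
d(exp(-7*B_t + 9*t/5)) = (263*exp(-7*B_t + 9*t/5)/10) dt + (-7*exp(-7*B_t + 9*t/5)) dB_t

Itô's formula for f(t, x): d f(t, B_t) = (f_t + (1/2) f_xx) dt + f_x dB_t. Compute partials of f(t, x) = exp(9*t/5 - 7*x):
  f_t(t,x)  = 9*exp(9*t/5 - 7*x)/5
  f_x(t,x)  = -7*exp(9*t/5 - 7*x)
  f_xx(t,x) = 49*exp(9*t/5 - 7*x)
Assemble drift = f_t + (1/2) f_xx = 263*exp(9*t/5 - 7*x)/10 and diffusion = f_x = -7*exp(9*t/5 - 7*x). Substituting x = B_t:
  d(exp(-7*B_t + 9*t/5)) = (263*exp(-7*B_t + 9*t/5)/10) dt + (-7*exp(-7*B_t + 9*t/5)) dB_t.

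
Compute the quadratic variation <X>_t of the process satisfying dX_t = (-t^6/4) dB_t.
<X>_t = t^13/208

For an Itô process dX_t = a(t) dt + b(t) dB_t, the quadratic variation is <X>_t = int_0^t b(s)^2 ds (the drift term does not contribute). Here b(s) = -s^6/4, so
  b(s)^2 = s^12/16.
Integrating from 0 to t:
  <X>_t = int_0^t (s^12/16) ds = t^13/208.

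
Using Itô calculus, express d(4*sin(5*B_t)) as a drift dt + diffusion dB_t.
d(4*sin(5*B_t)) = (-50*sin(5*B_t)) dt + (20*cos(5*B_t)) dB_t

Itô's formula for f(B_t) gives d f(B_t) = f'(B_t) dB_t + (1/2) f''(B_t) dt. Compute derivatives of f(x) = 4*sin(5*x):
  f'(x)  = 20*cos(5*x)
  f''(x) = -100*sin(5*x)
Substitute x = B_t and multiply the f'' term by 1/2:
  drift     = (1/2) * (-100*sin(5*x)) evaluated at B_t = -50*sin(5*B_t)
  diffusion = (20*cos(5*x)) evaluated at B_t = 20*cos(5*B_t)
Therefore d(4*sin(5*B_t)) = (-50*sin(5*B_t)) dt + (20*cos(5*B_t)) dB_t.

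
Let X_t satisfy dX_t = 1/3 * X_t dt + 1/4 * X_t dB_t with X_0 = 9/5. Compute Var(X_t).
Var(X_t) = 81*(exp(t/16) - 1)*exp(2*t/3)/25

For GBM dX = mu X dt + sigma X dB with X_0 = x_0, apply Itô to Y = log X: dY = (mu - sigma^2/2) dt + sigma dB, so Y_t = log(x_0) + (mu - sigma^2/2) t + sigma B_t and hence X_t = x_0 * exp((mu - sigma^2/2) t + sigma B_t).
With mu = 1/3, sigma = 1/4, x_0 = 9/5, this gives:
  X_t = 9/5 * exp((29/96) * t + (1/4) * B_t).
Since sigma*B_t ~ Normal(0, sigma^2 t), E[exp(sigma*B_t)] = exp(sigma^2 t / 2); so E[X_t] = x_0 * exp((mu - sigma^2/2) t) * exp(sigma^2 t / 2) = x_0 * exp(mu t) = 9*exp(t/3)/5.
Var(X_t) = E[X_t^2] - (E[X_t])^2 = x_0^2 * exp(2 mu t) * (exp(sigma^2 t) - 1) = 81*(exp(t/16) - 1)*exp(2*t/3)/25.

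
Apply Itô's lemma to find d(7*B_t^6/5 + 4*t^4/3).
d(7*B_t^6/5 + 4*t^4/3) = (21*B_t^4 + 16*t^3/3) dt + (42*B_t^5/5) dB_t

Itô's formula for f(t, x): d f(t, B_t) = (f_t + (1/2) f_xx) dt + f_x dB_t. Compute partials of f(t, x) = 4*t^4/3 + 7*x^6/5:
  f_t(t,x)  = 16*t^3/3
  f_x(t,x)  = 42*x^5/5
  f_xx(t,x) = 42*x^4
Assemble drift = f_t + (1/2) f_xx = 16*t^3/3 + 21*x^4 and diffusion = f_x = 42*x^5/5. Substituting x = B_t:
  d(7*B_t^6/5 + 4*t^4/3) = (21*B_t^4 + 16*t^3/3) dt + (42*B_t^5/5) dB_t.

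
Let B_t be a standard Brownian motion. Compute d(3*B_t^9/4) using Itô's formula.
d(3*B_t^9/4) = (27*B_t^7) dt + (27*B_t^8/4) dB_t

Itô's formula for f(B_t) gives d f(B_t) = f'(B_t) dB_t + (1/2) f''(B_t) dt. Compute derivatives of f(x) = 3*x^9/4:
  f'(x)  = 27*x^8/4
  f''(x) = 54*x^7
Substitute x = B_t and multiply the f'' term by 1/2:
  drift     = (1/2) * (54*x^7) evaluated at B_t = 27*B_t^7
  diffusion = (27*x^8/4) evaluated at B_t = 27*B_t^8/4
Therefore d(3*B_t^9/4) = (27*B_t^7) dt + (27*B_t^8/4) dB_t.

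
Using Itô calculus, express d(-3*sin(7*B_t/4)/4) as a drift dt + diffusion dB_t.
d(-3*sin(7*B_t/4)/4) = (147*sin(7*B_t/4)/128) dt + (-21*cos(7*B_t/4)/16) dB_t

Itô's formula for f(B_t) gives d f(B_t) = f'(B_t) dB_t + (1/2) f''(B_t) dt. Compute derivatives of f(x) = -3*sin(7*x/4)/4:
  f'(x)  = -21*cos(7*x/4)/16
  f''(x) = 147*sin(7*x/4)/64
Substitute x = B_t and multiply the f'' term by 1/2:
  drift     = (1/2) * (147*sin(7*x/4)/64) evaluated at B_t = 147*sin(7*B_t/4)/128
  diffusion = (-21*cos(7*x/4)/16) evaluated at B_t = -21*cos(7*B_t/4)/16
Therefore d(-3*sin(7*B_t/4)/4) = (147*sin(7*B_t/4)/128) dt + (-21*cos(7*B_t/4)/16) dB_t.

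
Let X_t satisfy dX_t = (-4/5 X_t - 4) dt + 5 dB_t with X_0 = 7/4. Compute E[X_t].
E[X_t] = -5 + 27*exp(-4*t/5)/4

Taking expectations and using E[dB_t] = 0, the mean m(t) = E[X_t] satisfies the ODE m'(t) = a m(t) + b with m(0) = x_0. With a = -4/5, b = -4, x_0 = 7/4, the solution is
  m(t) = x_0 * exp(a t) + (b/a) * (exp(a t) - 1)
       = (7/4) * exp((-4/5) t) + ((-4)/(-4/5)) * (exp((-4/5) t) - 1)
       = -5 + 27*exp(-4*t/5)/4.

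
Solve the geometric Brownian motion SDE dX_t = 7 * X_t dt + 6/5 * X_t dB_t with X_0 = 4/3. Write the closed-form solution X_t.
X_t = 4/3 * exp((157/25) * t + (6/5) * B_t)

For GBM dX = mu X dt + sigma X dB with X_0 = x_0, apply Itô to Y = log X: dY = (mu - sigma^2/2) dt + sigma dB, so Y_t = log(x_0) + (mu - sigma^2/2) t + sigma B_t and hence X_t = x_0 * exp((mu - sigma^2/2) t + sigma B_t).
With mu = 7, sigma = 6/5, x_0 = 4/3, this gives:
  X_t = 4/3 * exp((157/25) * t + (6/5) * B_t).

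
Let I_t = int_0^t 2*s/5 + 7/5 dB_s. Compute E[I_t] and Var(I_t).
E[I_t] = 0; Var(I_t) = t*(4*t^2 + 42*t + 147)/75

The Itô integral of a deterministic integrand f(s) has mean 0 because each increment f(s) * (B_{s+ds} - B_s) has mean 0. By the Itô isometry:
  Var( int_0^t f(s) dB_s ) = E[ (int_0^t f(s) dB_s)^2 ] = int_0^t f(s)^2 ds.
Here f(s) = 2*s/5 + 7/5, so f(s)^2 = (2*s + 7)^2/25. Integrate:
  int_0^t ((2*s + 7)^2/25) ds = t*(4*t^2 + 42*t + 147)/75.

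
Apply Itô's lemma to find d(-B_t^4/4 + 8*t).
d(-B_t^4/4 + 8*t) = (8 - 3*B_t^2/2) dt + (-B_t^3) dB_t

Itô's formula for f(t, x): d f(t, B_t) = (f_t + (1/2) f_xx) dt + f_x dB_t. Compute partials of f(t, x) = 8*t - x^4/4:
  f_t(t,x)  = 8
  f_x(t,x)  = -x^3
  f_xx(t,x) = -3*x^2
Assemble drift = f_t + (1/2) f_xx = 8 - 3*x^2/2 and diffusion = f_x = -x^3. Substituting x = B_t:
  d(-B_t^4/4 + 8*t) = (8 - 3*B_t^2/2) dt + (-B_t^3) dB_t.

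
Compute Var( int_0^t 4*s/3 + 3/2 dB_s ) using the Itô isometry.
Var = t*(64*t^2 + 216*t + 243)/108

The Itô integral of a deterministic integrand f(s) has mean 0 because each increment f(s) * (B_{s+ds} - B_s) has mean 0. By the Itô isometry:
  Var( int_0^t f(s) dB_s ) = E[ (int_0^t f(s) dB_s)^2 ] = int_0^t f(s)^2 ds.
Here f(s) = 4*s/3 + 3/2, so f(s)^2 = (8*s + 9)^2/36. Integrate:
  int_0^t ((8*s + 9)^2/36) ds = t*(64*t^2 + 216*t + 243)/108.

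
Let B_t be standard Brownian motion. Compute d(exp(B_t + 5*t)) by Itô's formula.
d(exp(B_t + 5*t)) = (11*exp(B_t + 5*t)/2) dt + (exp(B_t + 5*t)) dB_t

Itô's formula for f(t, x): d f(t, B_t) = (f_t + (1/2) f_xx) dt + f_x dB_t. Compute partials of f(t, x) = exp(5*t + x):
  f_t(t,x)  = 5*exp(5*t + x)
  f_x(t,x)  = exp(5*t + x)
  f_xx(t,x) = exp(5*t + x)
Assemble drift = f_t + (1/2) f_xx = 11*exp(5*t + x)/2 and diffusion = f_x = exp(5*t + x). Substituting x = B_t:
  d(exp(B_t + 5*t)) = (11*exp(B_t + 5*t)/2) dt + (exp(B_t + 5*t)) dB_t.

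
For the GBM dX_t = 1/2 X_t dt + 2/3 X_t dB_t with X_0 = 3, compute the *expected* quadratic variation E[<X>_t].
E[<X>_t] = 36*exp(13*t/9)/13 - 36/13

<X>_t = int_0^t ((2/3) * X_s)^2 ds. Taking expectation inside the integral: E[<X>_t] = (2/3)^2 * int_0^t E[X_s^2] ds. For GBM, E[X_s^2] = x_0^2 * exp((2 mu + sigma^2) s). Integrating:
  E[<X>_t] = (2/3)^2 * 3^2 * (exp((2*(1/2) + (2/3)^2) t) - 1) / (2*(1/2) + (2/3)^2)
           = (2/3)^2 * 3^2 * (exp((13/9) t) - 1) / (13/9) = 36*exp(13*t/9)/13 - 36/13.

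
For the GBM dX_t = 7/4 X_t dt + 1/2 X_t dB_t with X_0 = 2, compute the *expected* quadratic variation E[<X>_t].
E[<X>_t] = 4*exp(15*t/4)/15 - 4/15

<X>_t = int_0^t ((1/2) * X_s)^2 ds. Taking expectation inside the integral: E[<X>_t] = (1/2)^2 * int_0^t E[X_s^2] ds. For GBM, E[X_s^2] = x_0^2 * exp((2 mu + sigma^2) s). Integrating:
  E[<X>_t] = (1/2)^2 * 2^2 * (exp((2*(7/4) + (1/2)^2) t) - 1) / (2*(7/4) + (1/2)^2)
           = (1/2)^2 * 2^2 * (exp((15/4) t) - 1) / (15/4) = 4*exp(15*t/4)/15 - 4/15.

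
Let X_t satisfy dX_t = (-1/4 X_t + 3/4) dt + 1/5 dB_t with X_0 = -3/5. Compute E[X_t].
E[X_t] = 3 - 18*exp(-t/4)/5

Taking expectations and using E[dB_t] = 0, the mean m(t) = E[X_t] satisfies the ODE m'(t) = a m(t) + b with m(0) = x_0. With a = -1/4, b = 3/4, x_0 = -3/5, the solution is
  m(t) = x_0 * exp(a t) + (b/a) * (exp(a t) - 1)
       = (-3/5) * exp((-1/4) t) + ((3/4)/(-1/4)) * (exp((-1/4) t) - 1)
       = 3 - 18*exp(-t/4)/5.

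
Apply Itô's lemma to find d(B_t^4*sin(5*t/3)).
d(B_t^4*sin(5*t/3)) = (B_t^2*(5*B_t^2*cos(5*t/3) + 18*sin(5*t/3))/3) dt + (4*B_t^3*sin(5*t/3)) dB_t

Itô's formula for f(t, x): d f(t, B_t) = (f_t + (1/2) f_xx) dt + f_x dB_t. Compute partials of f(t, x) = x^4*sin(5*t/3):
  f_t(t,x)  = 5*x^4*cos(5*t/3)/3
  f_x(t,x)  = 4*x^3*sin(5*t/3)
  f_xx(t,x) = 12*x^2*sin(5*t/3)
Assemble drift = f_t + (1/2) f_xx = x^2*(5*x^2*cos(5*t/3) + 18*sin(5*t/3))/3 and diffusion = f_x = 4*x^3*sin(5*t/3). Substituting x = B_t:
  d(B_t^4*sin(5*t/3)) = (B_t^2*(5*B_t^2*cos(5*t/3) + 18*sin(5*t/3))/3) dt + (4*B_t^3*sin(5*t/3)) dB_t.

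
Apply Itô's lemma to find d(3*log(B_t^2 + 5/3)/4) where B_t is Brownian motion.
d(3*log(B_t^2 + 5/3)/4) = (9*(5 - 3*B_t^2)/(4*(3*B_t^2 + 5)^2)) dt + (9*B_t/(2*(3*B_t^2 + 5))) dB_t

Itô's formula for f(B_t) gives d f(B_t) = f'(B_t) dB_t + (1/2) f''(B_t) dt. Compute derivatives of f(x) = 3*log(x^2 + 5/3)/4:
  f'(x)  = 9*x/(2*(3*x^2 + 5))
  f''(x) = 9*(5 - 3*x^2)/(2*(3*x^2 + 5)^2)
Substitute x = B_t and multiply the f'' term by 1/2:
  drift     = (1/2) * (9*(5 - 3*x^2)/(2*(3*x^2 + 5)^2)) evaluated at B_t = 9*(5 - 3*B_t^2)/(4*(3*B_t^2 + 5)^2)
  diffusion = (9*x/(2*(3*x^2 + 5))) evaluated at B_t = 9*B_t/(2*(3*B_t^2 + 5))
Therefore d(3*log(B_t^2 + 5/3)/4) = (9*(5 - 3*B_t^2)/(4*(3*B_t^2 + 5)^2)) dt + (9*B_t/(2*(3*B_t^2 + 5))) dB_t.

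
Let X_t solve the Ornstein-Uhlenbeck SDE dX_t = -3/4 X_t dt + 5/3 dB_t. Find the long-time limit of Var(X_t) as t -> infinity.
lim Var(X_t) = 50/27

The OU SDE dX = -theta X dt + sigma dB admits the integrating factor exp(theta t): d(exp(theta t) X_t) = sigma exp(theta t) dB_t. Integrating from 0 to t gives X_t = x_0 * exp(-theta t) + sigma * int_0^t exp(-theta (t-s)) dB_s for any initial x_0. The Itô integral has variance (by the Itô isometry) sigma^2 * int_0^t exp(-2 theta (t - s)) ds = sigma^2 * (1 - exp(-2 theta t)) / (2 theta), independent of x_0.
With theta = 3/4, sigma = 5/3:
  Var(X_t) = (5/3)^2 * (1 - exp(-2*3/4 t)) / (2 * 3/4) = 50/27 - 50*exp(-3*t/2)/27.
As t -> infinity, exp(-2*3/4 t) -> 0, so the stationary variance is sigma^2 / (2 theta) = 50/27.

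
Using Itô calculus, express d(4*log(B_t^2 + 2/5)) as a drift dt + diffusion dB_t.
d(4*log(B_t^2 + 2/5)) = (20*(2 - 5*B_t^2)/(5*B_t^2 + 2)^2) dt + (40*B_t/(5*B_t^2 + 2)) dB_t

Itô's formula for f(B_t) gives d f(B_t) = f'(B_t) dB_t + (1/2) f''(B_t) dt. Compute derivatives of f(x) = 4*log(x^2 + 2/5):
  f'(x)  = 40*x/(5*x^2 + 2)
  f''(x) = 40*(2 - 5*x^2)/(5*x^2 + 2)^2
Substitute x = B_t and multiply the f'' term by 1/2:
  drift     = (1/2) * (40*(2 - 5*x^2)/(5*x^2 + 2)^2) evaluated at B_t = 20*(2 - 5*B_t^2)/(5*B_t^2 + 2)^2
  diffusion = (40*x/(5*x^2 + 2)) evaluated at B_t = 40*B_t/(5*B_t^2 + 2)
Therefore d(4*log(B_t^2 + 2/5)) = (20*(2 - 5*B_t^2)/(5*B_t^2 + 2)^2) dt + (40*B_t/(5*B_t^2 + 2)) dB_t.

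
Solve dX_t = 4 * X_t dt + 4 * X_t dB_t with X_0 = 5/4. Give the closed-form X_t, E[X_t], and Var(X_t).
X_t = 5/4 * exp((-4) t + (4) B_t); E[X_t] = 5*exp(4*t)/4; Var(X_t) = 25*(exp(16*t) - 1)*exp(8*t)/16

For GBM dX = mu X dt + sigma X dB with X_0 = x_0, apply Itô to Y = log X: dY = (mu - sigma^2/2) dt + sigma dB, so Y_t = log(x_0) + (mu - sigma^2/2) t + sigma B_t and hence X_t = x_0 * exp((mu - sigma^2/2) t + sigma B_t).
With mu = 4, sigma = 4, x_0 = 5/4, this gives:
  X_t = 5/4 * exp((-4) * t + (4) * B_t).
Since sigma*B_t ~ Normal(0, sigma^2 t), E[exp(sigma*B_t)] = exp(sigma^2 t / 2); so E[X_t] = x_0 * exp((mu - sigma^2/2) t) * exp(sigma^2 t / 2) = x_0 * exp(mu t) = 5*exp(4*t)/4.
Var(X_t) = E[X_t^2] - (E[X_t])^2 = x_0^2 * exp(2 mu t) * (exp(sigma^2 t) - 1) = 25*(exp(16*t) - 1)*exp(8*t)/16.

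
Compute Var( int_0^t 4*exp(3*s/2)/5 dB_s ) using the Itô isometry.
Var = 16*exp(3*t)/75 - 16/75

The Itô integral of a deterministic integrand f(s) has mean 0 because each increment f(s) * (B_{s+ds} - B_s) has mean 0. By the Itô isometry:
  Var( int_0^t f(s) dB_s ) = E[ (int_0^t f(s) dB_s)^2 ] = int_0^t f(s)^2 ds.
Here f(s) = 4*exp(3*s/2)/5, so f(s)^2 = 16*exp(3*s)/25. Integrate:
  int_0^t (16*exp(3*s)/25) ds = 16*exp(3*t)/75 - 16/75.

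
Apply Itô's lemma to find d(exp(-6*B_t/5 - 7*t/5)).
d(exp(-6*B_t/5 - 7*t/5)) = (-17*exp(-6*B_t/5 - 7*t/5)/25) dt + (-6*exp(-6*B_t/5 - 7*t/5)/5) dB_t

Itô's formula for f(t, x): d f(t, B_t) = (f_t + (1/2) f_xx) dt + f_x dB_t. Compute partials of f(t, x) = exp(-7*t/5 - 6*x/5):
  f_t(t,x)  = -7*exp(-7*t/5 - 6*x/5)/5
  f_x(t,x)  = -6*exp(-7*t/5 - 6*x/5)/5
  f_xx(t,x) = 36*exp(-7*t/5 - 6*x/5)/25
Assemble drift = f_t + (1/2) f_xx = -17*exp(-7*t/5 - 6*x/5)/25 and diffusion = f_x = -6*exp(-7*t/5 - 6*x/5)/5. Substituting x = B_t:
  d(exp(-6*B_t/5 - 7*t/5)) = (-17*exp(-6*B_t/5 - 7*t/5)/25) dt + (-6*exp(-6*B_t/5 - 7*t/5)/5) dB_t.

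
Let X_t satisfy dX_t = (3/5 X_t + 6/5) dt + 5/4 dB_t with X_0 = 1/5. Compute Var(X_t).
Var(X_t) = 125*exp(6*t/5)/96 - 125/96

The variance V(t) = Var(X_t) satisfies V'(t) = 2 a V(t) + c^2 with V(0) = 0 (drift coefficient is linear in X, diffusion is constant). With a = 3/5, c = 5/4, the solution is
  V(t) = (c^2 / (2 a)) * (exp(2 a t) - 1)
       = ((5/4)^2 / (2*(3/5))) * (exp((6/5) t) - 1)
       = 125*exp(6*t/5)/96 - 125/96.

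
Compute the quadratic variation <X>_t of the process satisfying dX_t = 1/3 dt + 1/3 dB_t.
<X>_t = t/9

For an Itô process dX_t = a(t) dt + b(t) dB_t, the quadratic variation is <X>_t = int_0^t b(s)^2 ds (the drift term does not contribute). Here b(s) = 1/3, so
  b(s)^2 = 1/9.
Integrating from 0 to t:
  <X>_t = int_0^t (1/9) ds = t/9.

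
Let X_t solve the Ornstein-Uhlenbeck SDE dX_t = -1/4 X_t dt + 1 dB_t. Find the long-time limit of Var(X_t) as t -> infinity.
lim Var(X_t) = 2

The OU SDE dX = -theta X dt + sigma dB admits the integrating factor exp(theta t): d(exp(theta t) X_t) = sigma exp(theta t) dB_t. Integrating from 0 to t gives X_t = x_0 * exp(-theta t) + sigma * int_0^t exp(-theta (t-s)) dB_s for any initial x_0. The Itô integral has variance (by the Itô isometry) sigma^2 * int_0^t exp(-2 theta (t - s)) ds = sigma^2 * (1 - exp(-2 theta t)) / (2 theta), independent of x_0.
With theta = 1/4, sigma = 1:
  Var(X_t) = (1)^2 * (1 - exp(-2*1/4 t)) / (2 * 1/4) = 2 - 2*exp(-t/2).
As t -> infinity, exp(-2*1/4 t) -> 0, so the stationary variance is sigma^2 / (2 theta) = 2.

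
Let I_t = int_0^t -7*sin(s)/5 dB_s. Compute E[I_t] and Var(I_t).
E[I_t] = 0; Var(I_t) = 49*t/50 - 49*sin(2*t)/100

The Itô integral of a deterministic integrand f(s) has mean 0 because each increment f(s) * (B_{s+ds} - B_s) has mean 0. By the Itô isometry:
  Var( int_0^t f(s) dB_s ) = E[ (int_0^t f(s) dB_s)^2 ] = int_0^t f(s)^2 ds.
Here f(s) = -7*sin(s)/5, so f(s)^2 = 49*sin(s)^2/25. Integrate:
  int_0^t (49*sin(s)^2/25) ds = 49*t/50 - 49*sin(2*t)/100.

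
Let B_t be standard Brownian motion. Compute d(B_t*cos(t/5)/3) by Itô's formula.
d(B_t*cos(t/5)/3) = (-B_t*sin(t/5)/15) dt + (cos(t/5)/3) dB_t

Itô's formula for f(t, x): d f(t, B_t) = (f_t + (1/2) f_xx) dt + f_x dB_t. Compute partials of f(t, x) = x*cos(t/5)/3:
  f_t(t,x)  = -x*sin(t/5)/15
  f_x(t,x)  = cos(t/5)/3
  f_xx(t,x) = 0
Assemble drift = f_t + (1/2) f_xx = -x*sin(t/5)/15 and diffusion = f_x = cos(t/5)/3. Substituting x = B_t:
  d(B_t*cos(t/5)/3) = (-B_t*sin(t/5)/15) dt + (cos(t/5)/3) dB_t.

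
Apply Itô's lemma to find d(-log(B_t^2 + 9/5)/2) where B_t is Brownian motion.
d(-log(B_t^2 + 9/5)/2) = (5*(5*B_t^2 - 9)/(2*(5*B_t^2 + 9)^2)) dt + (-5*B_t/(5*B_t^2 + 9)) dB_t

Itô's formula for f(B_t) gives d f(B_t) = f'(B_t) dB_t + (1/2) f''(B_t) dt. Compute derivatives of f(x) = -log(x^2 + 9/5)/2:
  f'(x)  = -5*x/(5*x^2 + 9)
  f''(x) = 5*(5*x^2 - 9)/(5*x^2 + 9)^2
Substitute x = B_t and multiply the f'' term by 1/2:
  drift     = (1/2) * (5*(5*x^2 - 9)/(5*x^2 + 9)^2) evaluated at B_t = 5*(5*B_t^2 - 9)/(2*(5*B_t^2 + 9)^2)
  diffusion = (-5*x/(5*x^2 + 9)) evaluated at B_t = -5*B_t/(5*B_t^2 + 9)
Therefore d(-log(B_t^2 + 9/5)/2) = (5*(5*B_t^2 - 9)/(2*(5*B_t^2 + 9)^2)) dt + (-5*B_t/(5*B_t^2 + 9)) dB_t.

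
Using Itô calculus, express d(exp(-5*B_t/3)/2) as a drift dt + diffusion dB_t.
d(exp(-5*B_t/3)/2) = (25*exp(-5*B_t/3)/36) dt + (-5*exp(-5*B_t/3)/6) dB_t

Itô's formula for f(B_t) gives d f(B_t) = f'(B_t) dB_t + (1/2) f''(B_t) dt. Compute derivatives of f(x) = exp(-5*x/3)/2:
  f'(x)  = -5*exp(-5*x/3)/6
  f''(x) = 25*exp(-5*x/3)/18
Substitute x = B_t and multiply the f'' term by 1/2:
  drift     = (1/2) * (25*exp(-5*x/3)/18) evaluated at B_t = 25*exp(-5*B_t/3)/36
  diffusion = (-5*exp(-5*x/3)/6) evaluated at B_t = -5*exp(-5*B_t/3)/6
Therefore d(exp(-5*B_t/3)/2) = (25*exp(-5*B_t/3)/36) dt + (-5*exp(-5*B_t/3)/6) dB_t.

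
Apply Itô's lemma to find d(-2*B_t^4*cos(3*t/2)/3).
d(-2*B_t^4*cos(3*t/2)/3) = (B_t^2*(B_t^2*sin(3*t/2) - 4*cos(3*t/2))) dt + (-8*B_t^3*cos(3*t/2)/3) dB_t

Itô's formula for f(t, x): d f(t, B_t) = (f_t + (1/2) f_xx) dt + f_x dB_t. Compute partials of f(t, x) = -2*x^4*cos(3*t/2)/3:
  f_t(t,x)  = x^4*sin(3*t/2)
  f_x(t,x)  = -8*x^3*cos(3*t/2)/3
  f_xx(t,x) = -8*x^2*cos(3*t/2)
Assemble drift = f_t + (1/2) f_xx = x^2*(x^2*sin(3*t/2) - 4*cos(3*t/2)) and diffusion = f_x = -8*x^3*cos(3*t/2)/3. Substituting x = B_t:
  d(-2*B_t^4*cos(3*t/2)/3) = (B_t^2*(B_t^2*sin(3*t/2) - 4*cos(3*t/2))) dt + (-8*B_t^3*cos(3*t/2)/3) dB_t.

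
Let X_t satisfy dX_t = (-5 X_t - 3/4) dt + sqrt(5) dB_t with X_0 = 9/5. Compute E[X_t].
E[X_t] = -3/20 + 39*exp(-5*t)/20

Taking expectations and using E[dB_t] = 0, the mean m(t) = E[X_t] satisfies the ODE m'(t) = a m(t) + b with m(0) = x_0. With a = -5, b = -3/4, x_0 = 9/5, the solution is
  m(t) = x_0 * exp(a t) + (b/a) * (exp(a t) - 1)
       = (9/5) * exp((-5) t) + ((-3/4)/(-5)) * (exp((-5) t) - 1)
       = -3/20 + 39*exp(-5*t)/20.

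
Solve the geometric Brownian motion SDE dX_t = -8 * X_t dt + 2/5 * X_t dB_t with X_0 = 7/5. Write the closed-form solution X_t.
X_t = 7/5 * exp((-202/25) * t + (2/5) * B_t)

For GBM dX = mu X dt + sigma X dB with X_0 = x_0, apply Itô to Y = log X: dY = (mu - sigma^2/2) dt + sigma dB, so Y_t = log(x_0) + (mu - sigma^2/2) t + sigma B_t and hence X_t = x_0 * exp((mu - sigma^2/2) t + sigma B_t).
With mu = -8, sigma = 2/5, x_0 = 7/5, this gives:
  X_t = 7/5 * exp((-202/25) * t + (2/5) * B_t).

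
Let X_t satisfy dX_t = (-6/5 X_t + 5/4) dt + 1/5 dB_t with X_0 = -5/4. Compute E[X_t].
E[X_t] = 25/24 - 55*exp(-6*t/5)/24

Taking expectations and using E[dB_t] = 0, the mean m(t) = E[X_t] satisfies the ODE m'(t) = a m(t) + b with m(0) = x_0. With a = -6/5, b = 5/4, x_0 = -5/4, the solution is
  m(t) = x_0 * exp(a t) + (b/a) * (exp(a t) - 1)
       = (-5/4) * exp((-6/5) t) + ((5/4)/(-6/5)) * (exp((-6/5) t) - 1)
       = 25/24 - 55*exp(-6*t/5)/24.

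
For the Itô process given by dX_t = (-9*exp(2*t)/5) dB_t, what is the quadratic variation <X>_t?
<X>_t = 81*exp(4*t)/100 - 81/100

For an Itô process dX_t = a(t) dt + b(t) dB_t, the quadratic variation is <X>_t = int_0^t b(s)^2 ds (the drift term does not contribute). Here b(s) = -9*exp(2*s)/5, so
  b(s)^2 = 81*exp(4*s)/25.
Integrating from 0 to t:
  <X>_t = int_0^t (81*exp(4*s)/25) ds = 81*exp(4*t)/100 - 81/100.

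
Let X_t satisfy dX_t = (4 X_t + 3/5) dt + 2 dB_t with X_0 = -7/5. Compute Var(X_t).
Var(X_t) = exp(8*t)/2 - 1/2

The variance V(t) = Var(X_t) satisfies V'(t) = 2 a V(t) + c^2 with V(0) = 0 (drift coefficient is linear in X, diffusion is constant). With a = 4, c = 2, the solution is
  V(t) = (c^2 / (2 a)) * (exp(2 a t) - 1)
       = (2^2 / (2*4)) * (exp(8 t) - 1)
       = exp(8*t)/2 - 1/2.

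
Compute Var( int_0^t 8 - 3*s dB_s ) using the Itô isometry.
Var = t*(3*t^2 - 24*t + 64)

The Itô integral of a deterministic integrand f(s) has mean 0 because each increment f(s) * (B_{s+ds} - B_s) has mean 0. By the Itô isometry:
  Var( int_0^t f(s) dB_s ) = E[ (int_0^t f(s) dB_s)^2 ] = int_0^t f(s)^2 ds.
Here f(s) = 8 - 3*s, so f(s)^2 = (3*s - 8)^2. Integrate:
  int_0^t ((3*s - 8)^2) ds = t*(3*t^2 - 24*t + 64).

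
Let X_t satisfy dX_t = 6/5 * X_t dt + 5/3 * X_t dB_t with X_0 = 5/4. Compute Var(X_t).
Var(X_t) = 25*(exp(25*t/9) - 1)*exp(12*t/5)/16

For GBM dX = mu X dt + sigma X dB with X_0 = x_0, apply Itô to Y = log X: dY = (mu - sigma^2/2) dt + sigma dB, so Y_t = log(x_0) + (mu - sigma^2/2) t + sigma B_t and hence X_t = x_0 * exp((mu - sigma^2/2) t + sigma B_t).
With mu = 6/5, sigma = 5/3, x_0 = 5/4, this gives:
  X_t = 5/4 * exp((-17/90) * t + (5/3) * B_t).
Since sigma*B_t ~ Normal(0, sigma^2 t), E[exp(sigma*B_t)] = exp(sigma^2 t / 2); so E[X_t] = x_0 * exp((mu - sigma^2/2) t) * exp(sigma^2 t / 2) = x_0 * exp(mu t) = 5*exp(6*t/5)/4.
Var(X_t) = E[X_t^2] - (E[X_t])^2 = x_0^2 * exp(2 mu t) * (exp(sigma^2 t) - 1) = 25*(exp(25*t/9) - 1)*exp(12*t/5)/16.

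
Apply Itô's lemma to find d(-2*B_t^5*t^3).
d(-2*B_t^5*t^3) = (B_t^3*t^2*(-6*B_t^2 - 20*t)) dt + (-10*B_t^4*t^3) dB_t

Itô's formula for f(t, x): d f(t, B_t) = (f_t + (1/2) f_xx) dt + f_x dB_t. Compute partials of f(t, x) = -2*t^3*x^5:
  f_t(t,x)  = -6*t^2*x^5
  f_x(t,x)  = -10*t^3*x^4
  f_xx(t,x) = -40*t^3*x^3
Assemble drift = f_t + (1/2) f_xx = t^2*x^3*(-20*t - 6*x^2) and diffusion = f_x = -10*t^3*x^4. Substituting x = B_t:
  d(-2*B_t^5*t^3) = (B_t^3*t^2*(-6*B_t^2 - 20*t)) dt + (-10*B_t^4*t^3) dB_t.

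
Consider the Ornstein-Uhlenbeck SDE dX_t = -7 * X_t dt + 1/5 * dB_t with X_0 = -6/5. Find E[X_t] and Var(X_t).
E[X_t] = -6*exp(-7*t)/5; Var(X_t) = 1/350 - exp(-14*t)/350

The OU SDE dX = -theta X dt + sigma dB admits the integrating factor exp(theta t): d(exp(theta t) X_t) = sigma exp(theta t) dB_t. Integrating from 0 to t:
  X_t = x_0 * exp(-theta t) + sigma * int_0^t exp(-theta (t-s)) dB_s.
The Itô integral has mean 0 and (by the Itô isometry) variance sigma^2 * int_0^t exp(-2 theta (t - s)) ds = sigma^2 * (1 - exp(-2 theta t)) / (2 theta).
With theta = 7, sigma = 1/5, x_0 = -6/5:
  E[X_t] = -6/5 * exp(-7 t) = -6*exp(-7*t)/5
  Var(X_t) = (1/5)^2 * (1 - exp(-2*7 t)) / (2 * 7) = 1/350 - exp(-14*t)/350.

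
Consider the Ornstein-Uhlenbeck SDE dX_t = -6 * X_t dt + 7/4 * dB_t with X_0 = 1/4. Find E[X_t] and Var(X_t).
E[X_t] = exp(-6*t)/4; Var(X_t) = 49/192 - 49*exp(-12*t)/192

The OU SDE dX = -theta X dt + sigma dB admits the integrating factor exp(theta t): d(exp(theta t) X_t) = sigma exp(theta t) dB_t. Integrating from 0 to t:
  X_t = x_0 * exp(-theta t) + sigma * int_0^t exp(-theta (t-s)) dB_s.
The Itô integral has mean 0 and (by the Itô isometry) variance sigma^2 * int_0^t exp(-2 theta (t - s)) ds = sigma^2 * (1 - exp(-2 theta t)) / (2 theta).
With theta = 6, sigma = 7/4, x_0 = 1/4:
  E[X_t] = 1/4 * exp(-6 t) = exp(-6*t)/4
  Var(X_t) = (7/4)^2 * (1 - exp(-2*6 t)) / (2 * 6) = 49/192 - 49*exp(-12*t)/192.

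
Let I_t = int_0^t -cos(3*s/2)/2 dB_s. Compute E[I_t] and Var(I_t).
E[I_t] = 0; Var(I_t) = t/8 + sin(3*t)/24

The Itô integral of a deterministic integrand f(s) has mean 0 because each increment f(s) * (B_{s+ds} - B_s) has mean 0. By the Itô isometry:
  Var( int_0^t f(s) dB_s ) = E[ (int_0^t f(s) dB_s)^2 ] = int_0^t f(s)^2 ds.
Here f(s) = -cos(3*s/2)/2, so f(s)^2 = cos(3*s/2)^2/4. Integrate:
  int_0^t (cos(3*s/2)^2/4) ds = t/8 + sin(3*t)/24.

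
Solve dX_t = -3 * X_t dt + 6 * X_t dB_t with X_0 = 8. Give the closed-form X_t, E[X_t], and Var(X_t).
X_t = 8 * exp((-21) t + (6) B_t); E[X_t] = 8*exp(-3*t); Var(X_t) = (64*exp(36*t) - 64)*exp(-6*t)

For GBM dX = mu X dt + sigma X dB with X_0 = x_0, apply Itô to Y = log X: dY = (mu - sigma^2/2) dt + sigma dB, so Y_t = log(x_0) + (mu - sigma^2/2) t + sigma B_t and hence X_t = x_0 * exp((mu - sigma^2/2) t + sigma B_t).
With mu = -3, sigma = 6, x_0 = 8, this gives:
  X_t = 8 * exp((-21) * t + (6) * B_t).
Since sigma*B_t ~ Normal(0, sigma^2 t), E[exp(sigma*B_t)] = exp(sigma^2 t / 2); so E[X_t] = x_0 * exp((mu - sigma^2/2) t) * exp(sigma^2 t / 2) = x_0 * exp(mu t) = 8*exp(-3*t).
Var(X_t) = E[X_t^2] - (E[X_t])^2 = x_0^2 * exp(2 mu t) * (exp(sigma^2 t) - 1) = (64*exp(36*t) - 64)*exp(-6*t).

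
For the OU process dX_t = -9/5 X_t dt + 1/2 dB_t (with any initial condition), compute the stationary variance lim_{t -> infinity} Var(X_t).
lim Var(X_t) = 5/72

The OU SDE dX = -theta X dt + sigma dB admits the integrating factor exp(theta t): d(exp(theta t) X_t) = sigma exp(theta t) dB_t. Integrating from 0 to t gives X_t = x_0 * exp(-theta t) + sigma * int_0^t exp(-theta (t-s)) dB_s for any initial x_0. The Itô integral has variance (by the Itô isometry) sigma^2 * int_0^t exp(-2 theta (t - s)) ds = sigma^2 * (1 - exp(-2 theta t)) / (2 theta), independent of x_0.
With theta = 9/5, sigma = 1/2:
  Var(X_t) = (1/2)^2 * (1 - exp(-2*9/5 t)) / (2 * 9/5) = 5/72 - 5*exp(-18*t/5)/72.
As t -> infinity, exp(-2*9/5 t) -> 0, so the stationary variance is sigma^2 / (2 theta) = 5/72.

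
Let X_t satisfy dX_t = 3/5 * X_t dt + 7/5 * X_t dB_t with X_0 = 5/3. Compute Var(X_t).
Var(X_t) = 25*(exp(49*t/25) - 1)*exp(6*t/5)/9

For GBM dX = mu X dt + sigma X dB with X_0 = x_0, apply Itô to Y = log X: dY = (mu - sigma^2/2) dt + sigma dB, so Y_t = log(x_0) + (mu - sigma^2/2) t + sigma B_t and hence X_t = x_0 * exp((mu - sigma^2/2) t + sigma B_t).
With mu = 3/5, sigma = 7/5, x_0 = 5/3, this gives:
  X_t = 5/3 * exp((-19/50) * t + (7/5) * B_t).
Since sigma*B_t ~ Normal(0, sigma^2 t), E[exp(sigma*B_t)] = exp(sigma^2 t / 2); so E[X_t] = x_0 * exp((mu - sigma^2/2) t) * exp(sigma^2 t / 2) = x_0 * exp(mu t) = 5*exp(3*t/5)/3.
Var(X_t) = E[X_t^2] - (E[X_t])^2 = x_0^2 * exp(2 mu t) * (exp(sigma^2 t) - 1) = 25*(exp(49*t/25) - 1)*exp(6*t/5)/9.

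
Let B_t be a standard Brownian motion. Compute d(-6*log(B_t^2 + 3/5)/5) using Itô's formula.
d(-6*log(B_t^2 + 3/5)/5) = (6*(5*B_t^2 - 3)/(5*B_t^2 + 3)^2) dt + (-12*B_t/(5*B_t^2 + 3)) dB_t

Itô's formula for f(B_t) gives d f(B_t) = f'(B_t) dB_t + (1/2) f''(B_t) dt. Compute derivatives of f(x) = -6*log(x^2 + 3/5)/5:
  f'(x)  = -12*x/(5*x^2 + 3)
  f''(x) = 12*(5*x^2 - 3)/(5*x^2 + 3)^2
Substitute x = B_t and multiply the f'' term by 1/2:
  drift     = (1/2) * (12*(5*x^2 - 3)/(5*x^2 + 3)^2) evaluated at B_t = 6*(5*B_t^2 - 3)/(5*B_t^2 + 3)^2
  diffusion = (-12*x/(5*x^2 + 3)) evaluated at B_t = -12*B_t/(5*B_t^2 + 3)
Therefore d(-6*log(B_t^2 + 3/5)/5) = (6*(5*B_t^2 - 3)/(5*B_t^2 + 3)^2) dt + (-12*B_t/(5*B_t^2 + 3)) dB_t.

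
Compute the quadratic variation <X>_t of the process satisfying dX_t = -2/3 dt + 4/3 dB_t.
<X>_t = 16*t/9

For an Itô process dX_t = a(t) dt + b(t) dB_t, the quadratic variation is <X>_t = int_0^t b(s)^2 ds (the drift term does not contribute). Here b(s) = 4/3, so
  b(s)^2 = 16/9.
Integrating from 0 to t:
  <X>_t = int_0^t (16/9) ds = 16*t/9.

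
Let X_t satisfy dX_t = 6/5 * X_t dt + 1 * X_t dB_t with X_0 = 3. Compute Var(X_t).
Var(X_t) = 9*(exp(t) - 1)*exp(12*t/5)

For GBM dX = mu X dt + sigma X dB with X_0 = x_0, apply Itô to Y = log X: dY = (mu - sigma^2/2) dt + sigma dB, so Y_t = log(x_0) + (mu - sigma^2/2) t + sigma B_t and hence X_t = x_0 * exp((mu - sigma^2/2) t + sigma B_t).
With mu = 6/5, sigma = 1, x_0 = 3, this gives:
  X_t = 3 * exp((7/10) * t + (1) * B_t).
Since sigma*B_t ~ Normal(0, sigma^2 t), E[exp(sigma*B_t)] = exp(sigma^2 t / 2); so E[X_t] = x_0 * exp((mu - sigma^2/2) t) * exp(sigma^2 t / 2) = x_0 * exp(mu t) = 3*exp(6*t/5).
Var(X_t) = E[X_t^2] - (E[X_t])^2 = x_0^2 * exp(2 mu t) * (exp(sigma^2 t) - 1) = 9*(exp(t) - 1)*exp(12*t/5).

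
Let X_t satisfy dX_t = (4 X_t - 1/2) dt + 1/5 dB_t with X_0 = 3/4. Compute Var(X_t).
Var(X_t) = exp(8*t)/200 - 1/200

The variance V(t) = Var(X_t) satisfies V'(t) = 2 a V(t) + c^2 with V(0) = 0 (drift coefficient is linear in X, diffusion is constant). With a = 4, c = 1/5, the solution is
  V(t) = (c^2 / (2 a)) * (exp(2 a t) - 1)
       = ((1/5)^2 / (2*4)) * (exp(8 t) - 1)
       = exp(8*t)/200 - 1/200.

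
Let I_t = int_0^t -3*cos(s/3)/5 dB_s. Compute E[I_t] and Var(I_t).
E[I_t] = 0; Var(I_t) = 9*t/50 + 27*sin(2*t/3)/100

The Itô integral of a deterministic integrand f(s) has mean 0 because each increment f(s) * (B_{s+ds} - B_s) has mean 0. By the Itô isometry:
  Var( int_0^t f(s) dB_s ) = E[ (int_0^t f(s) dB_s)^2 ] = int_0^t f(s)^2 ds.
Here f(s) = -3*cos(s/3)/5, so f(s)^2 = 9*cos(s/3)^2/25. Integrate:
  int_0^t (9*cos(s/3)^2/25) ds = 9*t/50 + 27*sin(2*t/3)/100.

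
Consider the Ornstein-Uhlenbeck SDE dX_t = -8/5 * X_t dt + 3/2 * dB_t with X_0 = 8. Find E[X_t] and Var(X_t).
E[X_t] = 8*exp(-8*t/5); Var(X_t) = 45/64 - 45*exp(-16*t/5)/64

The OU SDE dX = -theta X dt + sigma dB admits the integrating factor exp(theta t): d(exp(theta t) X_t) = sigma exp(theta t) dB_t. Integrating from 0 to t:
  X_t = x_0 * exp(-theta t) + sigma * int_0^t exp(-theta (t-s)) dB_s.
The Itô integral has mean 0 and (by the Itô isometry) variance sigma^2 * int_0^t exp(-2 theta (t - s)) ds = sigma^2 * (1 - exp(-2 theta t)) / (2 theta).
With theta = 8/5, sigma = 3/2, x_0 = 8:
  E[X_t] = 8 * exp(-8/5 t) = 8*exp(-8*t/5)
  Var(X_t) = (3/2)^2 * (1 - exp(-2*8/5 t)) / (2 * 8/5) = 45/64 - 45*exp(-16*t/5)/64.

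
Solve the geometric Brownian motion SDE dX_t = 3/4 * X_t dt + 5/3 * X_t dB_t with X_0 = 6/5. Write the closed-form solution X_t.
X_t = 6/5 * exp((-23/36) * t + (5/3) * B_t)

For GBM dX = mu X dt + sigma X dB with X_0 = x_0, apply Itô to Y = log X: dY = (mu - sigma^2/2) dt + sigma dB, so Y_t = log(x_0) + (mu - sigma^2/2) t + sigma B_t and hence X_t = x_0 * exp((mu - sigma^2/2) t + sigma B_t).
With mu = 3/4, sigma = 5/3, x_0 = 6/5, this gives:
  X_t = 6/5 * exp((-23/36) * t + (5/3) * B_t).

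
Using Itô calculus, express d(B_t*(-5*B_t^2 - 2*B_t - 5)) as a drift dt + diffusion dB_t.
d(B_t*(-5*B_t^2 - 2*B_t - 5)) = (-15*B_t - 2) dt + (-15*B_t^2 - 4*B_t - 5) dB_t

Itô's formula for f(B_t) gives d f(B_t) = f'(B_t) dB_t + (1/2) f''(B_t) dt. Compute derivatives of f(x) = x*(-5*x^2 - 2*x - 5):
  f'(x)  = -15*x^2 - 4*x - 5
  f''(x) = -30*x - 4
Substitute x = B_t and multiply the f'' term by 1/2:
  drift     = (1/2) * (-30*x - 4) evaluated at B_t = -15*B_t - 2
  diffusion = (-15*x^2 - 4*x - 5) evaluated at B_t = -15*B_t^2 - 4*B_t - 5
Therefore d(B_t*(-5*B_t^2 - 2*B_t - 5)) = (-15*B_t - 2) dt + (-15*B_t^2 - 4*B_t - 5) dB_t.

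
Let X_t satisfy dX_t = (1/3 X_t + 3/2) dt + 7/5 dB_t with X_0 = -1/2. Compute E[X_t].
E[X_t] = 4*exp(t/3) - 9/2

Taking expectations and using E[dB_t] = 0, the mean m(t) = E[X_t] satisfies the ODE m'(t) = a m(t) + b with m(0) = x_0. With a = 1/3, b = 3/2, x_0 = -1/2, the solution is
  m(t) = x_0 * exp(a t) + (b/a) * (exp(a t) - 1)
       = (-1/2) * exp((1/3) t) + ((3/2)/(1/3)) * (exp((1/3) t) - 1)
       = 4*exp(t/3) - 9/2.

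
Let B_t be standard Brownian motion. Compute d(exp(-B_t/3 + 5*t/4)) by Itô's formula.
d(exp(-B_t/3 + 5*t/4)) = (47*exp(-B_t/3 + 5*t/4)/36) dt + (-exp(-B_t/3 + 5*t/4)/3) dB_t

Itô's formula for f(t, x): d f(t, B_t) = (f_t + (1/2) f_xx) dt + f_x dB_t. Compute partials of f(t, x) = exp(5*t/4 - x/3):
  f_t(t,x)  = 5*exp(5*t/4 - x/3)/4
  f_x(t,x)  = -exp(5*t/4 - x/3)/3
  f_xx(t,x) = exp(5*t/4 - x/3)/9
Assemble drift = f_t + (1/2) f_xx = 47*exp(5*t/4 - x/3)/36 and diffusion = f_x = -exp(5*t/4 - x/3)/3. Substituting x = B_t:
  d(exp(-B_t/3 + 5*t/4)) = (47*exp(-B_t/3 + 5*t/4)/36) dt + (-exp(-B_t/3 + 5*t/4)/3) dB_t.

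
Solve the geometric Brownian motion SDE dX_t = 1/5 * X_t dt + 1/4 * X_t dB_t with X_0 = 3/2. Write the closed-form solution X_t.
X_t = 3/2 * exp((27/160) * t + (1/4) * B_t)

For GBM dX = mu X dt + sigma X dB with X_0 = x_0, apply Itô to Y = log X: dY = (mu - sigma^2/2) dt + sigma dB, so Y_t = log(x_0) + (mu - sigma^2/2) t + sigma B_t and hence X_t = x_0 * exp((mu - sigma^2/2) t + sigma B_t).
With mu = 1/5, sigma = 1/4, x_0 = 3/2, this gives:
  X_t = 3/2 * exp((27/160) * t + (1/4) * B_t).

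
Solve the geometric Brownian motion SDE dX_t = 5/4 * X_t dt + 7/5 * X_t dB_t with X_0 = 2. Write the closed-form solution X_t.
X_t = 2 * exp((27/100) * t + (7/5) * B_t)

For GBM dX = mu X dt + sigma X dB with X_0 = x_0, apply Itô to Y = log X: dY = (mu - sigma^2/2) dt + sigma dB, so Y_t = log(x_0) + (mu - sigma^2/2) t + sigma B_t and hence X_t = x_0 * exp((mu - sigma^2/2) t + sigma B_t).
With mu = 5/4, sigma = 7/5, x_0 = 2, this gives:
  X_t = 2 * exp((27/100) * t + (7/5) * B_t).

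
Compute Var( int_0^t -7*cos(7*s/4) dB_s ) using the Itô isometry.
Var = 49*t/2 + 7*sin(7*t/2)

The Itô integral of a deterministic integrand f(s) has mean 0 because each increment f(s) * (B_{s+ds} - B_s) has mean 0. By the Itô isometry:
  Var( int_0^t f(s) dB_s ) = E[ (int_0^t f(s) dB_s)^2 ] = int_0^t f(s)^2 ds.
Here f(s) = -7*cos(7*s/4), so f(s)^2 = 49*cos(7*s/4)^2. Integrate:
  int_0^t (49*cos(7*s/4)^2) ds = 49*t/2 + 7*sin(7*t/2).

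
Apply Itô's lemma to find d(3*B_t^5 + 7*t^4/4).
d(3*B_t^5 + 7*t^4/4) = (30*B_t^3 + 7*t^3) dt + (15*B_t^4) dB_t

Itô's formula for f(t, x): d f(t, B_t) = (f_t + (1/2) f_xx) dt + f_x dB_t. Compute partials of f(t, x) = 7*t^4/4 + 3*x^5:
  f_t(t,x)  = 7*t^3
  f_x(t,x)  = 15*x^4
  f_xx(t,x) = 60*x^3
Assemble drift = f_t + (1/2) f_xx = 7*t^3 + 30*x^3 and diffusion = f_x = 15*x^4. Substituting x = B_t:
  d(3*B_t^5 + 7*t^4/4) = (30*B_t^3 + 7*t^3) dt + (15*B_t^4) dB_t.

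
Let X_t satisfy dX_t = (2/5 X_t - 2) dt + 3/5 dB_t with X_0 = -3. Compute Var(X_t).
Var(X_t) = 9*exp(4*t/5)/20 - 9/20

The variance V(t) = Var(X_t) satisfies V'(t) = 2 a V(t) + c^2 with V(0) = 0 (drift coefficient is linear in X, diffusion is constant). With a = 2/5, c = 3/5, the solution is
  V(t) = (c^2 / (2 a)) * (exp(2 a t) - 1)
       = ((3/5)^2 / (2*(2/5))) * (exp((4/5) t) - 1)
       = 9*exp(4*t/5)/20 - 9/20.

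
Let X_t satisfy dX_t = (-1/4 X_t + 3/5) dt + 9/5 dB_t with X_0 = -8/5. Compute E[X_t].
E[X_t] = 12/5 - 4*exp(-t/4)

Taking expectations and using E[dB_t] = 0, the mean m(t) = E[X_t] satisfies the ODE m'(t) = a m(t) + b with m(0) = x_0. With a = -1/4, b = 3/5, x_0 = -8/5, the solution is
  m(t) = x_0 * exp(a t) + (b/a) * (exp(a t) - 1)
       = (-8/5) * exp((-1/4) t) + ((3/5)/(-1/4)) * (exp((-1/4) t) - 1)
       = 12/5 - 4*exp(-t/4).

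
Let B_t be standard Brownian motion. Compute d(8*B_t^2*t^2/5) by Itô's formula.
d(8*B_t^2*t^2/5) = (8*t*(2*B_t^2 + t)/5) dt + (16*B_t*t^2/5) dB_t

Itô's formula for f(t, x): d f(t, B_t) = (f_t + (1/2) f_xx) dt + f_x dB_t. Compute partials of f(t, x) = 8*t^2*x^2/5:
  f_t(t,x)  = 16*t*x^2/5
  f_x(t,x)  = 16*t^2*x/5
  f_xx(t,x) = 16*t^2/5
Assemble drift = f_t + (1/2) f_xx = 8*t*(t + 2*x^2)/5 and diffusion = f_x = 16*t^2*x/5. Substituting x = B_t:
  d(8*B_t^2*t^2/5) = (8*t*(2*B_t^2 + t)/5) dt + (16*B_t*t^2/5) dB_t.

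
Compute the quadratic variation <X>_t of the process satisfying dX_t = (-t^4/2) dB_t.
<X>_t = t^9/36

For an Itô process dX_t = a(t) dt + b(t) dB_t, the quadratic variation is <X>_t = int_0^t b(s)^2 ds (the drift term does not contribute). Here b(s) = -s^4/2, so
  b(s)^2 = s^8/4.
Integrating from 0 to t:
  <X>_t = int_0^t (s^8/4) ds = t^9/36.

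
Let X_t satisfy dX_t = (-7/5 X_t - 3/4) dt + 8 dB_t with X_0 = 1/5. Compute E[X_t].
E[X_t] = -15/28 + 103*exp(-7*t/5)/140

Taking expectations and using E[dB_t] = 0, the mean m(t) = E[X_t] satisfies the ODE m'(t) = a m(t) + b with m(0) = x_0. With a = -7/5, b = -3/4, x_0 = 1/5, the solution is
  m(t) = x_0 * exp(a t) + (b/a) * (exp(a t) - 1)
       = (1/5) * exp((-7/5) t) + ((-3/4)/(-7/5)) * (exp((-7/5) t) - 1)
       = -15/28 + 103*exp(-7*t/5)/140.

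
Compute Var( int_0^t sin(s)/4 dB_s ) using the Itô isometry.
Var = t/32 - sin(2*t)/64

The Itô integral of a deterministic integrand f(s) has mean 0 because each increment f(s) * (B_{s+ds} - B_s) has mean 0. By the Itô isometry:
  Var( int_0^t f(s) dB_s ) = E[ (int_0^t f(s) dB_s)^2 ] = int_0^t f(s)^2 ds.
Here f(s) = sin(s)/4, so f(s)^2 = sin(s)^2/16. Integrate:
  int_0^t (sin(s)^2/16) ds = t/32 - sin(2*t)/64.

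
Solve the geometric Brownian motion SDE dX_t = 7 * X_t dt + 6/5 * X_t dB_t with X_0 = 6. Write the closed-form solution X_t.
X_t = 6 * exp((157/25) * t + (6/5) * B_t)

For GBM dX = mu X dt + sigma X dB with X_0 = x_0, apply Itô to Y = log X: dY = (mu - sigma^2/2) dt + sigma dB, so Y_t = log(x_0) + (mu - sigma^2/2) t + sigma B_t and hence X_t = x_0 * exp((mu - sigma^2/2) t + sigma B_t).
With mu = 7, sigma = 6/5, x_0 = 6, this gives:
  X_t = 6 * exp((157/25) * t + (6/5) * B_t).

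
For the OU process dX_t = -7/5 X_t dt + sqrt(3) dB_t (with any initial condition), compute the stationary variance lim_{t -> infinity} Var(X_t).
lim Var(X_t) = 15/14

The OU SDE dX = -theta X dt + sigma dB admits the integrating factor exp(theta t): d(exp(theta t) X_t) = sigma exp(theta t) dB_t. Integrating from 0 to t gives X_t = x_0 * exp(-theta t) + sigma * int_0^t exp(-theta (t-s)) dB_s for any initial x_0. The Itô integral has variance (by the Itô isometry) sigma^2 * int_0^t exp(-2 theta (t - s)) ds = sigma^2 * (1 - exp(-2 theta t)) / (2 theta), independent of x_0.
With theta = 7/5, sigma = sqrt(3):
  Var(X_t) = (sqrt(3))^2 * (1 - exp(-2*7/5 t)) / (2 * 7/5) = 15/14 - 15*exp(-14*t/5)/14.
As t -> infinity, exp(-2*7/5 t) -> 0, so the stationary variance is sigma^2 / (2 theta) = 15/14.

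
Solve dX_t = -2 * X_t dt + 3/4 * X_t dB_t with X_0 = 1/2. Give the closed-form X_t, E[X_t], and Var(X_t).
X_t = 1/2 * exp((-73/32) t + (3/4) B_t); E[X_t] = exp(-2*t)/2; Var(X_t) = (exp(9*t/16) - 1)*exp(-4*t)/4

For GBM dX = mu X dt + sigma X dB with X_0 = x_0, apply Itô to Y = log X: dY = (mu - sigma^2/2) dt + sigma dB, so Y_t = log(x_0) + (mu - sigma^2/2) t + sigma B_t and hence X_t = x_0 * exp((mu - sigma^2/2) t + sigma B_t).
With mu = -2, sigma = 3/4, x_0 = 1/2, this gives:
  X_t = 1/2 * exp((-73/32) * t + (3/4) * B_t).
Since sigma*B_t ~ Normal(0, sigma^2 t), E[exp(sigma*B_t)] = exp(sigma^2 t / 2); so E[X_t] = x_0 * exp((mu - sigma^2/2) t) * exp(sigma^2 t / 2) = x_0 * exp(mu t) = exp(-2*t)/2.
Var(X_t) = E[X_t^2] - (E[X_t])^2 = x_0^2 * exp(2 mu t) * (exp(sigma^2 t) - 1) = (exp(9*t/16) - 1)*exp(-4*t)/4.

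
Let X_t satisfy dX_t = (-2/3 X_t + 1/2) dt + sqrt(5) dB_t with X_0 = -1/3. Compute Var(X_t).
Var(X_t) = 15/4 - 15*exp(-4*t/3)/4

The variance V(t) = Var(X_t) satisfies V'(t) = 2 a V(t) + c^2 with V(0) = 0 (drift coefficient is linear in X, diffusion is constant). With a = -2/3, c = sqrt(5), the solution is
  V(t) = (c^2 / (2 a)) * (exp(2 a t) - 1)
       = (sqrt(5)^2 / (2*(-2/3))) * (exp((-4/3) t) - 1)
       = 15/4 - 15*exp(-4*t/3)/4.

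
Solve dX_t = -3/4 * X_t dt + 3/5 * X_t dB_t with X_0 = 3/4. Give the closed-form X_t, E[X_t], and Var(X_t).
X_t = 3/4 * exp((-93/100) t + (3/5) B_t); E[X_t] = 3*exp(-3*t/4)/4; Var(X_t) = (9*exp(9*t/25) - 9)*exp(-3*t/2)/16

For GBM dX = mu X dt + sigma X dB with X_0 = x_0, apply Itô to Y = log X: dY = (mu - sigma^2/2) dt + sigma dB, so Y_t = log(x_0) + (mu - sigma^2/2) t + sigma B_t and hence X_t = x_0 * exp((mu - sigma^2/2) t + sigma B_t).
With mu = -3/4, sigma = 3/5, x_0 = 3/4, this gives:
  X_t = 3/4 * exp((-93/100) * t + (3/5) * B_t).
Since sigma*B_t ~ Normal(0, sigma^2 t), E[exp(sigma*B_t)] = exp(sigma^2 t / 2); so E[X_t] = x_0 * exp((mu - sigma^2/2) t) * exp(sigma^2 t / 2) = x_0 * exp(mu t) = 3*exp(-3*t/4)/4.
Var(X_t) = E[X_t^2] - (E[X_t])^2 = x_0^2 * exp(2 mu t) * (exp(sigma^2 t) - 1) = (9*exp(9*t/25) - 9)*exp(-3*t/2)/16.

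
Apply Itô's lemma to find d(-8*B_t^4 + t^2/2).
d(-8*B_t^4 + t^2/2) = (-48*B_t^2 + t) dt + (-32*B_t^3) dB_t

Itô's formula for f(t, x): d f(t, B_t) = (f_t + (1/2) f_xx) dt + f_x dB_t. Compute partials of f(t, x) = t^2/2 - 8*x^4:
  f_t(t,x)  = t
  f_x(t,x)  = -32*x^3
  f_xx(t,x) = -96*x^2
Assemble drift = f_t + (1/2) f_xx = t - 48*x^2 and diffusion = f_x = -32*x^3. Substituting x = B_t:
  d(-8*B_t^4 + t^2/2) = (-48*B_t^2 + t) dt + (-32*B_t^3) dB_t.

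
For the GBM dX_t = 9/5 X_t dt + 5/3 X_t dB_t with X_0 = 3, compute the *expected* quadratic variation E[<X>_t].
E[<X>_t] = 1125*exp(287*t/45)/287 - 1125/287

<X>_t = int_0^t ((5/3) * X_s)^2 ds. Taking expectation inside the integral: E[<X>_t] = (5/3)^2 * int_0^t E[X_s^2] ds. For GBM, E[X_s^2] = x_0^2 * exp((2 mu + sigma^2) s). Integrating:
  E[<X>_t] = (5/3)^2 * 3^2 * (exp((2*(9/5) + (5/3)^2) t) - 1) / (2*(9/5) + (5/3)^2)
           = (5/3)^2 * 3^2 * (exp((287/45) t) - 1) / (287/45) = 1125*exp(287*t/45)/287 - 1125/287.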